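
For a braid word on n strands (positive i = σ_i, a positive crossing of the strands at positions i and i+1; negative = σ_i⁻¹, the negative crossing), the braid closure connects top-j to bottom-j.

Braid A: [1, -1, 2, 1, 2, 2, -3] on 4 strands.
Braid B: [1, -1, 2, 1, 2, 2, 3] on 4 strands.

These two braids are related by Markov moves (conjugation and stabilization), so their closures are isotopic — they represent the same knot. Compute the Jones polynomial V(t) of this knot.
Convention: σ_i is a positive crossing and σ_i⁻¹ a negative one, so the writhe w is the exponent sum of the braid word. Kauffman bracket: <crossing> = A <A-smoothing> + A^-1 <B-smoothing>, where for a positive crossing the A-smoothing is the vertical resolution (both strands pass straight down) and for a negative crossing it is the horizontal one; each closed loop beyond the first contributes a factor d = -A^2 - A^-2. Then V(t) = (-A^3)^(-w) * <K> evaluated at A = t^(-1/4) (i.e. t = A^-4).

Markov-equivalent braids have isotopic closures, hence identical knot invariants. Strip the Markov moves from each word to reach a common short braid β, then compute V(t) once on β.
Braid A: s1 s1^-1 s2 s1 s2 s2 s3^-1 on 4 strands reduces by inverse Markov moves (closure unchanged at each step):
  Destabilize: the word has the form β·s3^-1 where s3^-1 occurs only as the final letter (β ∈ B_3); drop it and the last strand → 3 strands.
Reduced to β = s1 s1^-1 s2 s1 s2 s2 on 3 strands, 6 crossings.
Braid B: s1 s1^-1 s2 s1 s2 s2 s3 on 4 strands reduces by inverse Markov moves (closure unchanged at each step):
  Destabilize: the word has the form β·s3 where s3 occurs only as the final letter (β ∈ B_3); drop it and the last strand → 3 strands.
Reduced to β = s1 s1^-1 s2 s1 s2 s2 on 3 strands, 6 crossings.
Both give the same β = s1 s1^-1 s2 s1 s2 s2 on 3 strands, so one state sum suffices:
First cancel adjacent σ_i σ_i⁻¹ pairs (Reidemeister II — same braid, same closure): s1 s1^-1 s2 s1 s2 s2 → s2 s1 s2 s2.
Braid: s2 s1 s2 s2 on 3 strands, 4 crossings.
Writhe w = (#positive) - (#negative) = 4 - 0 = 4.
Enumerate smoothing states for the bracket polynomial. There are 2^4 = 16 states.
Each crossing splits two ways (0=vertical, 1=horizontal). The state's weight is A^(#A-smoothings - #B-smoothings) * d^(loops - 1).
  state 0000: A-exp=+4, loops=3, term = A^4 * d^2
  state 0001: A-exp=+2, loops=2, term = A^2 * d^1
  state 0010: A-exp=+2, loops=2, term = A^2 * d^1
  state 0011: A-exp=+0, loops=3, term = A^0 * d^2
  state 0100: A-exp=+2, loops=2, term = A^2 * d^1
  state 0101: A-exp=+0, loops=1, term = A^0 * d^0
  state 0110: A-exp=+0, loops=1, term = A^0 * d^0
  state 0111: A-exp=-2, loops=2, term = A^-2 * d^1
  state 1000: A-exp=+2, loops=2, term = A^2 * d^1
  state 1001: A-exp=+0, loops=3, term = A^0 * d^2
  state 1010: A-exp=+0, loops=3, term = A^0 * d^2
  state 1011: A-exp=-2, loops=4, term = A^-2 * d^3
  state 1100: A-exp=+0, loops=1, term = A^0 * d^0
  state 1101: A-exp=-2, loops=2, term = A^-2 * d^1
  state 1110: A-exp=-2, loops=2, term = A^-2 * d^1
  state 1111: A-exp=-4, loops=3, term = A^-4 * d^2
Collect the terms by A-exponent (count of states per loop number):
Powers of d = -A^2 - A^-2: d^2 = A^4 + 2 + A^-4; d^3 = -A^6 - 3*A^2 - 3*A^-2 - A^-6.
  A^4 * (d^2) = A^8 + 2*A^4 + 1
  A^2 * (4*d) = -4*A^4 - 4
  A^0 * (3 + 3*d^2) = 3*A^4 + 9 + 3*A^-4
  A^-2 * (3*d + d^3) = -A^4 - 6 - 6*A^-4 - A^-8
  A^-4 * (d^2) = 1 + 2*A^-4 + A^-8
Summing the groups: <K> = A^8 + 1 - A^-4
Normalise by the writhe: (-A^3)^(-w) = (-A^3)^(-4) = A^-12, so f(A) = A^-12 * <K> = A^-4 + A^-12 - A^-16.
Substitute A = t^(-1/4), i.e. A^e → t^(-e/4): V(t) = -t^4 + t^3 + t

Answer: -t^4 + t^3 + t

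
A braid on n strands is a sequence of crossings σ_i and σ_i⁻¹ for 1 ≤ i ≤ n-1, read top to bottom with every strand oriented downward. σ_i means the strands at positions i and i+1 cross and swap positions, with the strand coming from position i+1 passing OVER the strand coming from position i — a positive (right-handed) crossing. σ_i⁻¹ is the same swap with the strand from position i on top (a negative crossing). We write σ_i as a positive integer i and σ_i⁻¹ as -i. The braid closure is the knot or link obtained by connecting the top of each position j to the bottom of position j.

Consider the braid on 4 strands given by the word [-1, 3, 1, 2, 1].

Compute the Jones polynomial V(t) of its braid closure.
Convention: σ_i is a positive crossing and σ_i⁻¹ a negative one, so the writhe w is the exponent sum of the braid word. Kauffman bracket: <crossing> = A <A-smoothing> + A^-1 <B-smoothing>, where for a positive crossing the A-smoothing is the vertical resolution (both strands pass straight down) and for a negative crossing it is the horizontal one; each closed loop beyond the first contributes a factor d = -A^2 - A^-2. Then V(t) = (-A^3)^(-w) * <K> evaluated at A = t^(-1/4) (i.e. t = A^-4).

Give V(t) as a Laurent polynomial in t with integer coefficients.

Braid: s1^-1 s3 s1 s2 s1 on 4 strands, 5 crossings.
Writhe w = (#positive) - (#negative) = 4 - 1 = 3.
State-sum expansion of <K>. There are 2^5 = 32 states.
For each crossing: s=0 is the vertical smoothing, s=1 horizontal. Crossing k contributes A^(sign_k * (1 - 2*s_k)); loop factor d = -A^2 - A^-2.
  state 00000: A-exp=+3, loops=4, term = A^3 * d^3
  state 00001: A-exp=+1, loops=3, term = A^1 * d^2
  state 00010: A-exp=+1, loops=3, term = A^1 * d^2
  state 00011: A-exp=-1, loops=2, term = A^-1 * d^1
  state 00100: A-exp=+1, loops=3, term = A^1 * d^2
  state 00101: A-exp=-1, loops=4, term = A^-1 * d^3
  state 00110: A-exp=-1, loops=2, term = A^-1 * d^1
  state 00111: A-exp=-3, loops=3, term = A^-3 * d^2
  state 01000: A-exp=+1, loops=3, term = A^1 * d^2
  state 01001: A-exp=-1, loops=2, term = A^-1 * d^1
  state 01010: A-exp=-1, loops=2, term = A^-1 * d^1
  state 01011: A-exp=-3, loops=1, term = A^-3 * d^0
  state 01100: A-exp=-1, loops=2, term = A^-1 * d^1
  state 01101: A-exp=-3, loops=3, term = A^-3 * d^2
  state 01110: A-exp=-3, loops=1, term = A^-3 * d^0
  state 01111: A-exp=-5, loops=2, term = A^-5 * d^1
  state 10000: A-exp=+5, loops=3, term = A^5 * d^2
  state 10001: A-exp=+3, loops=4, term = A^3 * d^3
  state 10010: A-exp=+3, loops=2, term = A^3 * d^1
  state 10011: A-exp=+1, loops=3, term = A^1 * d^2
  state 10100: A-exp=+3, loops=4, term = A^3 * d^3
  state 10101: A-exp=+1, loops=5, term = A^1 * d^4
  state 10110: A-exp=+1, loops=3, term = A^1 * d^2
  state 10111: A-exp=-1, loops=4, term = A^-1 * d^3
  state 11000: A-exp=+3, loops=2, term = A^3 * d^1
  state 11001: A-exp=+1, loops=3, term = A^1 * d^2
  state 11010: A-exp=+1, loops=1, term = A^1 * d^0
  state 11011: A-exp=-1, loops=2, term = A^-1 * d^1
  state 11100: A-exp=+1, loops=3, term = A^1 * d^2
  state 11101: A-exp=-1, loops=4, term = A^-1 * d^3
  state 11110: A-exp=-1, loops=2, term = A^-1 * d^1
  state 11111: A-exp=-3, loops=3, term = A^-3 * d^2
Collect the terms by A-exponent (count of states per loop number):
Powers of d = -A^2 - A^-2: d^2 = A^4 + 2 + A^-4; d^3 = -A^6 - 3*A^2 - 3*A^-2 - A^-6; d^4 = A^8 + 4*A^4 + 6 + 4*A^-4 + A^-8.
  A^5 * (d^2) = A^9 + 2*A^5 + A
  A^3 * (2*d + 3*d^3) = -3*A^9 - 11*A^5 - 11*A - 3*A^-3
  A^1 * (1 + 8*d^2 + d^4) = A^9 + 12*A^5 + 23*A + 12*A^-3 + A^-7
  A^-1 * (7*d + 3*d^3) = -3*A^5 - 16*A - 16*A^-3 - 3*A^-7
  A^-3 * (2 + 3*d^2) = 3*A + 8*A^-3 + 3*A^-7
  A^-5 * (d) = -A^-3 - A^-7
Summing the groups: <K> = -A^9
Normalise by the writhe: (-A^3)^(-w) = (-A^3)^(-3) = -A^-9, so f(A) = -A^-9 * <K> = 1.
Substitute A = t^(-1/4), i.e. A^e → t^(-e/4): V(t) = 1

Answer: 1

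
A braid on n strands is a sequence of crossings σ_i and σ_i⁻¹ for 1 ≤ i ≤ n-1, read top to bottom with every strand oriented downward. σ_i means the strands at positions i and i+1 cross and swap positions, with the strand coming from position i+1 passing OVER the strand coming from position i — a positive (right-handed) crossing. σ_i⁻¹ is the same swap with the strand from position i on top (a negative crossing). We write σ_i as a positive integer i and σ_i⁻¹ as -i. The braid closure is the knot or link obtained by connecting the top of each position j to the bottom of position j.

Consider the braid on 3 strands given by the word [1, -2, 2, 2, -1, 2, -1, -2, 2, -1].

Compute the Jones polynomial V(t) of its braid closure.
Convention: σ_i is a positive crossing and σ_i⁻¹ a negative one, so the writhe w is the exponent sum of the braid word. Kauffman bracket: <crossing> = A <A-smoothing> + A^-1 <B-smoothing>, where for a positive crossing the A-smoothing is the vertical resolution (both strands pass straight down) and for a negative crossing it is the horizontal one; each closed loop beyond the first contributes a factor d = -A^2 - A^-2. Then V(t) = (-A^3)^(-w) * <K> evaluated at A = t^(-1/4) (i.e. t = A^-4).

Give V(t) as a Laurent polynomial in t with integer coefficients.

The presented braid s1 s2^-1 s2 s2 s1^-1 s2 s1^-1 s2^-1 s2 s1^-1 on 3 strands reduces by inverse Markov moves (closure unchanged at each step):
  Deconjugate: the word is γ·β·γ⁻¹ with γ = s1 (prefix) and γ⁻¹ = s1^-1 (suffix); strip both.
  Deconjugate: the word is γ·β·γ⁻¹ with γ = s2^-1 s2 (prefix) and γ⁻¹ = s2^-1 s2 (suffix); strip both.
Reduced to β = s2 s1^-1 s2 s1^-1 on 3 strands, 4 crossings.
Compute on β:
Braid: s2 s1^-1 s2 s1^-1 on 3 strands, 4 crossings.
Writhe w = (#positive) - (#negative) = 2 - 2 = 0.
Enumerate smoothing states for the bracket polynomial. There are 2^4 = 16 states.
Smooth each crossing (0=||, 1=⌣⌢); contribution A^(Σ sign_k(1-2s_k)) * d^(L-1).
  state 0000: A-exp=+0, loops=3, term = A^0 * d^2
  state 0001: A-exp=+2, loops=2, term = A^2 * d^1
  state 0010: A-exp=-2, loops=2, term = A^-2 * d^1
  state 0011: A-exp=+0, loops=1, term = A^0 * d^0
  state 0100: A-exp=+2, loops=2, term = A^2 * d^1
  state 0101: A-exp=+4, loops=3, term = A^4 * d^2
  state 0110: A-exp=+0, loops=1, term = A^0 * d^0
  state 0111: A-exp=+2, loops=2, term = A^2 * d^1
  state 1000: A-exp=-2, loops=2, term = A^-2 * d^1
  state 1001: A-exp=+0, loops=1, term = A^0 * d^0
  state 1010: A-exp=-4, loops=3, term = A^-4 * d^2
  state 1011: A-exp=-2, loops=2, term = A^-2 * d^1
  state 1100: A-exp=+0, loops=1, term = A^0 * d^0
  state 1101: A-exp=+2, loops=2, term = A^2 * d^1
  state 1110: A-exp=-2, loops=2, term = A^-2 * d^1
  state 1111: A-exp=+0, loops=1, term = A^0 * d^0
Collect the terms by A-exponent (count of states per loop number):
Powers of d = -A^2 - A^-2: d^2 = A^4 + 2 + A^-4.
  A^4 * (d^2) = A^8 + 2*A^4 + 1
  A^2 * (4*d) = -4*A^4 - 4
  A^0 * (5 + d^2) = A^4 + 7 + A^-4
  A^-2 * (4*d) = -4 - 4*A^-4
  A^-4 * (d^2) = 1 + 2*A^-4 + A^-8
Summing the groups: <K> = A^8 - A^4 + 1 - A^-4 + A^-8
Normalise by the writhe: (-A^3)^(-w) = (-A^3)^(0) = 1, so f(A) = 1 * <K> = A^8 - A^4 + 1 - A^-4 + A^-8.
Substitute A = t^(-1/4), i.e. A^e → t^(-e/4): V(t) = t^2 - t + 1 - t^-1 + t^-2

Answer: t^2 - t + 1 - t^-1 + t^-2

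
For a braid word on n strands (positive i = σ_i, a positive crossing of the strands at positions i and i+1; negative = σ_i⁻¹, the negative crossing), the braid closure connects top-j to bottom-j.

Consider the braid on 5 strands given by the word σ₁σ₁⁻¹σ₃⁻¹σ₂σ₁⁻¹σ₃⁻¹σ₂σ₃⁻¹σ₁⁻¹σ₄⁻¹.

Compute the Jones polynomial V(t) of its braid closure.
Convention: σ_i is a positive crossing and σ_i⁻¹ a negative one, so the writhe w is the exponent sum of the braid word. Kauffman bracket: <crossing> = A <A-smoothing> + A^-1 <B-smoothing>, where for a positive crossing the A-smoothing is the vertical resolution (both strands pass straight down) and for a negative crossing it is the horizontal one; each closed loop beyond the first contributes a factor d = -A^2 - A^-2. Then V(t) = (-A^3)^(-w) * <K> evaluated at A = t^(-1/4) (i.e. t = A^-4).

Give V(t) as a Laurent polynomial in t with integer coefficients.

t - 2 + 3*t^-1 - 3*t^-2 + 4*t^-3 - 3*t^-4 + 2*t^-5 - t^-6

Derivation:
The presented braid s1 s1^-1 s3^-1 s2 s1^-1 s3^-1 s2 s3^-1 s1^-1 s4^-1 on 5 strands reduces by inverse Markov moves (closure unchanged at each step):
  Destabilize: the word has the form β·s4^-1 where s4^-1 occurs only as the final letter (β ∈ B_4); drop it and the last strand → 4 strands.
  Deconjugate: the word is γ·β·γ⁻¹ with γ = s1 (prefix) and γ⁻¹ = s1^-1 (suffix); strip both.
Reduced to β = s1^-1 s3^-1 s2 s1^-1 s3^-1 s2 s3^-1 on 4 strands, 7 crossings.
Compute on β:
Braid: s1^-1 s3^-1 s2 s1^-1 s3^-1 s2 s3^-1 on 4 strands, 7 crossings.
Writhe w = (#positive) - (#negative) = 2 - 5 = -3.
State-sum expansion of <K>. There are 2^7 = 128 states.
Each crossing splits two ways (0=vertical, 1=horizontal). The state's weight is A^(#A-smoothings - #B-smoothings) * d^(loops - 1).
Tabulate the states by total A-exponent and number of loops L (A-exp: L × count):
  A^7: L=5 ×1
  A^5: L=4 ×7
  A^3: L=3 ×20, L=5 ×1
  A^1: L=2 ×29, L=4 ×6
  A^-1: L=1 ×19, L=3 ×16
  A^-3: L=2 ×19, L=4 ×2
  A^-5: L=3 ×7
  A^-7: L=4 ×1
Each group contributes A^e * Σ count * d^(L-1):
Powers of d = -A^2 - A^-2: d^2 = A^4 + 2 + A^-4; d^3 = -A^6 - 3*A^2 - 3*A^-2 - A^-6; d^4 = A^8 + 4*A^4 + 6 + 4*A^-4 + A^-8.
  A^7 * (d^4) = A^15 + 4*A^11 + 6*A^7 + 4*A^3 + A^-1
  A^5 * (7*d^3) = -7*A^11 - 21*A^7 - 21*A^3 - 7*A^-1
  A^3 * (20*d^2 + d^4) = A^11 + 24*A^7 + 46*A^3 + 24*A^-1 + A^-5
  A^1 * (29*d + 6*d^3) = -6*A^7 - 47*A^3 - 47*A^-1 - 6*A^-5
  A^-1 * (19 + 16*d^2) = 16*A^3 + 51*A^-1 + 16*A^-5
  A^-3 * (19*d + 2*d^3) = -2*A^3 - 25*A^-1 - 25*A^-5 - 2*A^-9
  A^-5 * (7*d^2) = 7*A^-1 + 14*A^-5 + 7*A^-9
  A^-7 * (d^3) = -A^-1 - 3*A^-5 - 3*A^-9 - A^-13
Summing the groups: <K> = A^15 - 2*A^11 + 3*A^7 - 4*A^3 + 3*A^-1 - 3*A^-5 + 2*A^-9 - A^-13
Normalise by the writhe: (-A^3)^(-w) = (-A^3)^(3) = -A^9, so f(A) = -A^9 * <K> = -A^24 + 2*A^20 - 3*A^16 + 4*A^12 - 3*A^8 + 3*A^4 - 2 + A^-4.
Substitute A = t^(-1/4), i.e. A^e → t^(-e/4): V(t) = t - 2 + 3*t^-1 - 3*t^-2 + 4*t^-3 - 3*t^-4 + 2*t^-5 - t^-6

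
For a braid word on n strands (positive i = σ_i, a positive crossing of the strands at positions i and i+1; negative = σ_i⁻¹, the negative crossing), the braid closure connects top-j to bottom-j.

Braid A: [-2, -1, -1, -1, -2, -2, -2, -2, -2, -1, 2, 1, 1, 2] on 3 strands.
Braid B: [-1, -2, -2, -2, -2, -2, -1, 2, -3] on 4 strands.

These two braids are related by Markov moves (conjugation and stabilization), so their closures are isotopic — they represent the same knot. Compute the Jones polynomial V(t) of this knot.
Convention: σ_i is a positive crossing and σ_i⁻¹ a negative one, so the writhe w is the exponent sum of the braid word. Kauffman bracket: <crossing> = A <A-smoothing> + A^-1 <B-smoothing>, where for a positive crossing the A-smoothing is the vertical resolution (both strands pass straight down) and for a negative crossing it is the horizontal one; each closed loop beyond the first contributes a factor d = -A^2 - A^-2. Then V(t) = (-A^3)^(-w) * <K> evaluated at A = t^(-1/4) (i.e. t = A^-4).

Markov-equivalent braids have isotopic closures, hence identical knot invariants. Strip the Markov moves from each word to reach a common short braid β, then compute V(t) once on β.
Braid A: s2^-1 s1^-1 s1^-1 s1^-1 s2^-1 s2^-1 s2^-1 s2^-1 s2^-1 s1^-1 s2 s1 s1 s2 on 3 strands reduces by inverse Markov moves (closure unchanged at each step):
  Deconjugate: the word is γ·β·γ⁻¹ with γ = s2^-1 s1^-1 (prefix) and γ⁻¹ = s1 s2 (suffix); strip both.
  Deconjugate: the word is γ·β·γ⁻¹ with γ = s1^-1 (prefix) and γ⁻¹ = s1 (suffix); strip both.
Reduced to β = s1^-1 s2^-1 s2^-1 s2^-1 s2^-1 s2^-1 s1^-1 s2 on 3 strands, 8 crossings.
Braid B: s1^-1 s2^-1 s2^-1 s2^-1 s2^-1 s2^-1 s1^-1 s2 s3^-1 on 4 strands reduces by inverse Markov moves (closure unchanged at each step):
  Destabilize: the word has the form β·s3^-1 where s3^-1 occurs only as the final letter (β ∈ B_3); drop it and the last strand → 3 strands.
Reduced to β = s1^-1 s2^-1 s2^-1 s2^-1 s2^-1 s2^-1 s1^-1 s2 on 3 strands, 8 crossings.
Both give the same β = s1^-1 s2^-1 s2^-1 s2^-1 s2^-1 s2^-1 s1^-1 s2 on 3 strands, so one state sum suffices:
Braid: s1^-1 s2^-1 s2^-1 s2^-1 s2^-1 s2^-1 s1^-1 s2 on 3 strands, 8 crossings.
Writhe w = (#positive) - (#negative) = 1 - 7 = -6.
State-sum expansion of <K>. There are 2^8 = 256 states.
Smooth each crossing (0=||, 1=⌣⌢); contribution A^(Σ sign_k(1-2s_k)) * d^(L-1).
Tabulate the states by total A-exponent and number of loops L (A-exp: L × count):
  A^8: L=6 ×1
  A^6: L=5 ×8
  A^4: L=4 ×25, L=6 ×3
  A^2: L=3 ×40, L=5 ×15, L=7 ×1
  A^0: L=2 ×35, L=4 ×30, L=6 ×5
  A^-2: L=1 ×15, L=3 ×31, L=5 ×10
  A^-4: L=2 ×18, L=4 ×10
  A^-6: L=1 ×2, L=3 ×6
  A^-8: L=2 ×1
Each group contributes A^e * Σ count * d^(L-1):
Powers of d = -A^2 - A^-2: d^2 = A^4 + 2 + A^-4; d^3 = -A^6 - 3*A^2 - 3*A^-2 - A^-6; d^4 = A^8 + 4*A^4 + 6 + 4*A^-4 + A^-8; d^5 = -A^10 - 5*A^6 - 10*A^2 - 10*A^-2 - 5*A^-6 - A^-10; d^6 = A^12 + 6*A^8 + 15*A^4 + 20 + 15*A^-4 + 6*A^-8 + A^-12.
  A^8 * (d^5) = -A^18 - 5*A^14 - 10*A^10 - 10*A^6 - 5*A^2 - A^-2
  A^6 * (8*d^4) = 8*A^14 + 32*A^10 + 48*A^6 + 32*A^2 + 8*A^-2
  A^4 * (25*d^3 + 3*d^5) = -3*A^14 - 40*A^10 - 105*A^6 - 105*A^2 - 40*A^-2 - 3*A^-6
  A^2 * (40*d^2 + 15*d^4 + d^6) = A^14 + 21*A^10 + 115*A^6 + 190*A^2 + 115*A^-2 + 21*A^-6 + A^-10
  A^0 * (35*d + 30*d^3 + 5*d^5) = -5*A^10 - 55*A^6 - 175*A^2 - 175*A^-2 - 55*A^-6 - 5*A^-10
  A^-2 * (15 + 31*d^2 + 10*d^4) = 10*A^6 + 71*A^2 + 137*A^-2 + 71*A^-6 + 10*A^-10
  A^-4 * (18*d + 10*d^3) = -10*A^2 - 48*A^-2 - 48*A^-6 - 10*A^-10
  A^-6 * (2 + 6*d^2) = 6*A^-2 + 14*A^-6 + 6*A^-10
  A^-8 * (d) = -A^-6 - A^-10
Summing the groups: <K> = -A^18 + A^14 - 2*A^10 + 3*A^6 - 2*A^2 + 2*A^-2 - A^-6 + A^-10
Normalise by the writhe: (-A^3)^(-w) = (-A^3)^(6) = A^18, so f(A) = A^18 * <K> = -A^36 + A^32 - 2*A^28 + 3*A^24 - 2*A^20 + 2*A^16 - A^12 + A^8.
Substitute A = t^(-1/4), i.e. A^e → t^(-e/4): V(t) = t^-2 - t^-3 + 2*t^-4 - 2*t^-5 + 3*t^-6 - 2*t^-7 + t^-8 - t^-9

Answer: t^-2 - t^-3 + 2*t^-4 - 2*t^-5 + 3*t^-6 - 2*t^-7 + t^-8 - t^-9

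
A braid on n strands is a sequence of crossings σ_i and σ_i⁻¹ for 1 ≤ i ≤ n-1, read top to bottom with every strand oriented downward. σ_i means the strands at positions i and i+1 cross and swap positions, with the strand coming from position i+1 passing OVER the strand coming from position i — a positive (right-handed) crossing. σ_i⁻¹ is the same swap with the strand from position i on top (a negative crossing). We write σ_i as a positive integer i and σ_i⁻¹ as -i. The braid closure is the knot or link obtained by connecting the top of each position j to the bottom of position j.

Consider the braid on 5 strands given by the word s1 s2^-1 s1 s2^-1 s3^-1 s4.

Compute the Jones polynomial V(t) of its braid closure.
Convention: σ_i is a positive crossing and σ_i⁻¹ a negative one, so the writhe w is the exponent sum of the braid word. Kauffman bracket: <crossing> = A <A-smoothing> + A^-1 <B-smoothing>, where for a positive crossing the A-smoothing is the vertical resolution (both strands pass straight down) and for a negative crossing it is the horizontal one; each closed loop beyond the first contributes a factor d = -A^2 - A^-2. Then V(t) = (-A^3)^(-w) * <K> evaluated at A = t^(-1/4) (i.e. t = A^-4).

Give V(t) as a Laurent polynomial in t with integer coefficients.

t^2 - t + 1 - t^-1 + t^-2

Derivation:
The presented braid s1 s2^-1 s1 s2^-1 s3^-1 s4 on 5 strands reduces by inverse Markov moves (closure unchanged at each step):
  Destabilize: the word has the form β·s4 where s4 occurs only as the final letter (β ∈ B_4); drop it and the last strand → 4 strands.
  Destabilize: the word has the form β·s3^-1 where s3^-1 occurs only as the final letter (β ∈ B_3); drop it and the last strand → 3 strands.
Reduced to β = s1 s2^-1 s1 s2^-1 on 3 strands, 4 crossings.
Compute on β:
Braid: s1 s2^-1 s1 s2^-1 on 3 strands, 4 crossings.
Writhe w = (#positive) - (#negative) = 2 - 2 = 0.
State-sum expansion of <K>. There are 2^4 = 16 states.
For each crossing: s=0 is the vertical smoothing, s=1 horizontal. Crossing k contributes A^(sign_k * (1 - 2*s_k)); loop factor d = -A^2 - A^-2.
  state 0000: A-exp=+0, loops=3, term = A^0 * d^2
  state 0001: A-exp=+2, loops=2, term = A^2 * d^1
  state 0010: A-exp=-2, loops=2, term = A^-2 * d^1
  state 0011: A-exp=+0, loops=1, term = A^0 * d^0
  state 0100: A-exp=+2, loops=2, term = A^2 * d^1
  state 0101: A-exp=+4, loops=3, term = A^4 * d^2
  state 0110: A-exp=+0, loops=1, term = A^0 * d^0
  state 0111: A-exp=+2, loops=2, term = A^2 * d^1
  state 1000: A-exp=-2, loops=2, term = A^-2 * d^1
  state 1001: A-exp=+0, loops=1, term = A^0 * d^0
  state 1010: A-exp=-4, loops=3, term = A^-4 * d^2
  state 1011: A-exp=-2, loops=2, term = A^-2 * d^1
  state 1100: A-exp=+0, loops=1, term = A^0 * d^0
  state 1101: A-exp=+2, loops=2, term = A^2 * d^1
  state 1110: A-exp=-2, loops=2, term = A^-2 * d^1
  state 1111: A-exp=+0, loops=1, term = A^0 * d^0
Collect the terms by A-exponent (count of states per loop number):
Powers of d = -A^2 - A^-2: d^2 = A^4 + 2 + A^-4.
  A^4 * (d^2) = A^8 + 2*A^4 + 1
  A^2 * (4*d) = -4*A^4 - 4
  A^0 * (5 + d^2) = A^4 + 7 + A^-4
  A^-2 * (4*d) = -4 - 4*A^-4
  A^-4 * (d^2) = 1 + 2*A^-4 + A^-8
Summing the groups: <K> = A^8 - A^4 + 1 - A^-4 + A^-8
Normalise by the writhe: (-A^3)^(-w) = (-A^3)^(0) = 1, so f(A) = 1 * <K> = A^8 - A^4 + 1 - A^-4 + A^-8.
Substitute A = t^(-1/4), i.e. A^e → t^(-e/4): V(t) = t^2 - t + 1 - t^-1 + t^-2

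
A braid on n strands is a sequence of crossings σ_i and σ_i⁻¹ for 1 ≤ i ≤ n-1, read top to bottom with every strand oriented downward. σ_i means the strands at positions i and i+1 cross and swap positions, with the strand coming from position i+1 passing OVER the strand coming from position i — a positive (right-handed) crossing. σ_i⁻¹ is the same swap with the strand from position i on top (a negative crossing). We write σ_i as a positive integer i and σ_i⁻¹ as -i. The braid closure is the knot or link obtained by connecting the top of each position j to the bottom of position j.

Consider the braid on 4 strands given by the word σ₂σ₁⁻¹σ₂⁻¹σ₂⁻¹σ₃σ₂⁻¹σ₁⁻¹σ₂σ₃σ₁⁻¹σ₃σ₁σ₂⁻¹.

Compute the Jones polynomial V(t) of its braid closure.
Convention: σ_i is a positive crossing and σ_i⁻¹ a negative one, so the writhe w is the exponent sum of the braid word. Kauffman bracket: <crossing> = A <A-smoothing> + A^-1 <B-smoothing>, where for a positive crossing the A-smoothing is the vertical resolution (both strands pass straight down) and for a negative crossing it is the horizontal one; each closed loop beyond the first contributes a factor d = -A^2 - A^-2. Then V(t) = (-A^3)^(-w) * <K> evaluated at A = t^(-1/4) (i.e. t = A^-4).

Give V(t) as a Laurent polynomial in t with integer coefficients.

The presented braid s2 s1^-1 s2^-1 s2^-1 s3 s2^-1 s1^-1 s2 s3 s1^-1 s3 s1 s2^-1 on 4 strands reduces by inverse Markov moves (closure unchanged at each step):
  Deconjugate: the word is γ·β·γ⁻¹ with γ = s2 (prefix) and γ⁻¹ = s2^-1 (suffix); strip both.
  Deconjugate: the word is γ·β·γ⁻¹ with γ = s1^-1 (prefix) and γ⁻¹ = s1 (suffix); strip both.
Reduced to β = s2^-1 s2^-1 s3 s2^-1 s1^-1 s2 s3 s1^-1 s3 on 4 strands, 9 crossings.
Compute on β:
Braid: s2^-1 s2^-1 s3 s2^-1 s1^-1 s2 s3 s1^-1 s3 on 4 strands, 9 crossings.
Writhe w = (#positive) - (#negative) = 4 - 5 = -1.
Computing the Kauffman bracket via state sum. There are 2^9 = 512 states.
Smooth each crossing (0=||, 1=⌣⌢); contribution A^(Σ sign_k(1-2s_k)) * d^(L-1).
Tabulate the states by total A-exponent and number of loops L (A-exp: L × count):
  A^9: L=5 ×1
  A^7: L=4 ×9
  A^5: L=3 ×32, L=5 ×4
  A^3: L=2 ×55, L=4 ×28, L=6 ×1
  A^1: L=1 ×39, L=3 ×77, L=5 ×10
  A^-1: L=2 ×87, L=4 ×38, L=6 ×1
  A^-3: L=1 ×14, L=3 ×64, L=5 ×6
  A^-5: L=2 ×17, L=4 ×19
  A^-7: L=3 ×7, L=5 ×2
  A^-9: L=4 ×1
Each group contributes A^e * Σ count * d^(L-1):
Powers of d = -A^2 - A^-2: d^2 = A^4 + 2 + A^-4; d^3 = -A^6 - 3*A^2 - 3*A^-2 - A^-6; d^4 = A^8 + 4*A^4 + 6 + 4*A^-4 + A^-8; d^5 = -A^10 - 5*A^6 - 10*A^2 - 10*A^-2 - 5*A^-6 - A^-10.
  A^9 * (d^4) = A^17 + 4*A^13 + 6*A^9 + 4*A^5 + A
  A^7 * (9*d^3) = -9*A^13 - 27*A^9 - 27*A^5 - 9*A
  A^5 * (32*d^2 + 4*d^4) = 4*A^13 + 48*A^9 + 88*A^5 + 48*A + 4*A^-3
  A^3 * (55*d + 28*d^3 + d^5) = -A^13 - 33*A^9 - 149*A^5 - 149*A - 33*A^-3 - A^-7
  A^1 * (39 + 77*d^2 + 10*d^4) = 10*A^9 + 117*A^5 + 253*A + 117*A^-3 + 10*A^-7
  A^-1 * (87*d + 38*d^3 + d^5) = -A^9 - 43*A^5 - 211*A - 211*A^-3 - 43*A^-7 - A^-11
  A^-3 * (14 + 64*d^2 + 6*d^4) = 6*A^5 + 88*A + 178*A^-3 + 88*A^-7 + 6*A^-11
  A^-5 * (17*d + 19*d^3) = -19*A - 74*A^-3 - 74*A^-7 - 19*A^-11
  A^-7 * (7*d^2 + 2*d^4) = 2*A + 15*A^-3 + 26*A^-7 + 15*A^-11 + 2*A^-15
  A^-9 * (d^3) = -A^-3 - 3*A^-7 - 3*A^-11 - A^-15
Summing the groups: <K> = A^17 - 2*A^13 + 3*A^9 - 4*A^5 + 4*A - 5*A^-3 + 3*A^-7 - 2*A^-11 + A^-15
Normalise by the writhe: (-A^3)^(-w) = (-A^3)^(1) = -A^3, so f(A) = -A^3 * <K> = -A^20 + 2*A^16 - 3*A^12 + 4*A^8 - 4*A^4 + 5 - 3*A^-4 + 2*A^-8 - A^-12.
Substitute A = t^(-1/4), i.e. A^e → t^(-e/4): V(t) = -t^3 + 2*t^2 - 3*t + 5 - 4*t^-1 + 4*t^-2 - 3*t^-3 + 2*t^-4 - t^-5

Answer: -t^3 + 2*t^2 - 3*t + 5 - 4*t^-1 + 4*t^-2 - 3*t^-3 + 2*t^-4 - t^-5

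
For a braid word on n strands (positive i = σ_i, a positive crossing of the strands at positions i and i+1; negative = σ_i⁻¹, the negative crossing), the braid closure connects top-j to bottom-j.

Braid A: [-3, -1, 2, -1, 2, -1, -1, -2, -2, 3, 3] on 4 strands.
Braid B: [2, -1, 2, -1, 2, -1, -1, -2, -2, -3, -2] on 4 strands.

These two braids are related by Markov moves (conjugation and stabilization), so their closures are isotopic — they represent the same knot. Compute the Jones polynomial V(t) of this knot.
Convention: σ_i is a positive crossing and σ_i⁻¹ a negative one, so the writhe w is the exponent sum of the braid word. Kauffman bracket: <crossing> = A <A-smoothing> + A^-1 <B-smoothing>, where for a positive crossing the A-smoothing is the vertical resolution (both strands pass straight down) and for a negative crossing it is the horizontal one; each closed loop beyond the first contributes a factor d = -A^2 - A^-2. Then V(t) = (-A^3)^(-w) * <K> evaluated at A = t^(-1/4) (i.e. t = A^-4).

Markov-equivalent braids have isotopic closures, hence identical knot invariants. Strip the Markov moves from each word to reach a common short braid β, then compute V(t) once on β.
Braid A: s3^-1 s1^-1 s2 s1^-1 s2 s1^-1 s1^-1 s2^-1 s2^-1 s3 s3 on 4 strands reduces by inverse Markov moves (closure unchanged at each step):
  Deconjugate: the word is γ·β·γ⁻¹ with γ = s3^-1 (prefix) and γ⁻¹ = s3 (suffix); strip both.
  Destabilize: the word has the form β·s3 where s3 occurs only as the final letter (β ∈ B_3); drop it and the last strand → 3 strands.
Reduced to β = s1^-1 s2 s1^-1 s2 s1^-1 s1^-1 s2^-1 s2^-1 on 3 strands, 8 crossings.
Braid B: s2 s1^-1 s2 s1^-1 s2 s1^-1 s1^-1 s2^-1 s2^-1 s3^-1 s2^-1 on 4 strands reduces by inverse Markov moves (closure unchanged at each step):
  Deconjugate: the word is γ·β·γ⁻¹ with γ = s2 (prefix) and γ⁻¹ = s2^-1 (suffix); strip both.
  Destabilize: the word has the form β·s3^-1 where s3^-1 occurs only as the final letter (β ∈ B_3); drop it and the last strand → 3 strands.
Reduced to β = s1^-1 s2 s1^-1 s2 s1^-1 s1^-1 s2^-1 s2^-1 on 3 strands, 8 crossings.
Both give the same β = s1^-1 s2 s1^-1 s2 s1^-1 s1^-1 s2^-1 s2^-1 on 3 strands, so one state sum suffices:
Braid: s1^-1 s2 s1^-1 s2 s1^-1 s1^-1 s2^-1 s2^-1 on 3 strands, 8 crossings.
Writhe w = (#positive) - (#negative) = 2 - 6 = -4.
State-sum expansion of <K>. There are 2^8 = 256 states.
Smooth each crossing (0=||, 1=⌣⌢); contribution A^(Σ sign_k(1-2s_k)) * d^(L-1).
Tabulate the states by total A-exponent and number of loops L (A-exp: L × count):
  A^8: L=5 ×1
  A^6: L=4 ×8
  A^4: L=3 ×26, L=5 ×2
  A^2: L=2 ×41, L=4 ×15
  A^0: L=1 ×26, L=3 ×43, L=5 ×1
  A^-2: L=2 ×47, L=4 ×9
  A^-4: L=1 ×11, L=3 ×16, L=5 ×1
  A^-6: L=2 ×6, L=4 ×2
  A^-8: L=3 ×1
Each group contributes A^e * Σ count * d^(L-1):
Powers of d = -A^2 - A^-2: d^2 = A^4 + 2 + A^-4; d^3 = -A^6 - 3*A^2 - 3*A^-2 - A^-6; d^4 = A^8 + 4*A^4 + 6 + 4*A^-4 + A^-8.
  A^8 * (d^4) = A^16 + 4*A^12 + 6*A^8 + 4*A^4 + 1
  A^6 * (8*d^3) = -8*A^12 - 24*A^8 - 24*A^4 - 8
  A^4 * (26*d^2 + 2*d^4) = 2*A^12 + 34*A^8 + 64*A^4 + 34 + 2*A^-4
  A^2 * (41*d + 15*d^3) = -15*A^8 - 86*A^4 - 86 - 15*A^-4
  A^0 * (26 + 43*d^2 + d^4) = A^8 + 47*A^4 + 118 + 47*A^-4 + A^-8
  A^-2 * (47*d + 9*d^3) = -9*A^4 - 74 - 74*A^-4 - 9*A^-8
  A^-4 * (11 + 16*d^2 + d^4) = A^4 + 20 + 49*A^-4 + 20*A^-8 + A^-12
  A^-6 * (6*d + 2*d^3) = -2 - 12*A^-4 - 12*A^-8 - 2*A^-12
  A^-8 * (d^2) = A^-4 + 2*A^-8 + A^-12
Summing the groups: <K> = A^16 - 2*A^12 + 2*A^8 - 3*A^4 + 3 - 2*A^-4 + 2*A^-8
Normalise by the writhe: (-A^3)^(-w) = (-A^3)^(4) = A^12, so f(A) = A^12 * <K> = A^28 - 2*A^24 + 2*A^20 - 3*A^16 + 3*A^12 - 2*A^8 + 2*A^4.
Substitute A = t^(-1/4), i.e. A^e → t^(-e/4): V(t) = 2*t^-1 - 2*t^-2 + 3*t^-3 - 3*t^-4 + 2*t^-5 - 2*t^-6 + t^-7

Answer: 2*t^-1 - 2*t^-2 + 3*t^-3 - 3*t^-4 + 2*t^-5 - 2*t^-6 + t^-7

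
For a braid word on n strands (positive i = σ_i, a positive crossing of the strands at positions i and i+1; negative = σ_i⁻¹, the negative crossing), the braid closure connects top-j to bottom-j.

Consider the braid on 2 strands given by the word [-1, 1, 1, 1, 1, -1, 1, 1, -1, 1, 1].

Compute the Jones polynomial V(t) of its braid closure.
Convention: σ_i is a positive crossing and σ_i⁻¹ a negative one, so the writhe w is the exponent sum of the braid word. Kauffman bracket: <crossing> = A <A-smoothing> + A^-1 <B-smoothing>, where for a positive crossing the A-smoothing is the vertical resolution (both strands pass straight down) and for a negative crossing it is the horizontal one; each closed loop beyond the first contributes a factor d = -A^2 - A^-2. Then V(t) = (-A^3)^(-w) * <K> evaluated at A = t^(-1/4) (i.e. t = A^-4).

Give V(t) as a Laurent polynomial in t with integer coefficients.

The presented braid s1^-1 s1 s1 s1 s1 s1^-1 s1 s1 s1^-1 s1 s1 on 2 strands reduces by inverse Markov moves (closure unchanged at each step):
  Deconjugate: the word is γ·β·γ⁻¹ with γ = s1^-1 (prefix) and γ⁻¹ = s1 (suffix); strip both.
Reduced to β = s1 s1 s1 s1 s1^-1 s1 s1 s1^-1 s1 on 2 strands, 9 crossings.
Compute on β:
First cancel adjacent σ_i σ_i⁻¹ pairs (Reidemeister II — same braid, same closure): s1 s1 s1 s1 s1^-1 s1 s1 s1^-1 s1 → s1 s1 s1 s1 s1.
Braid: s1 s1 s1 s1 s1 on 2 strands, 5 crossings.
Writhe w = (#positive) - (#negative) = 5 - 0 = 5.
State-sum expansion of <K>. There are 2^5 = 32 states.
For each crossing: s=0 is the vertical smoothing, s=1 horizontal. Crossing k contributes A^(sign_k * (1 - 2*s_k)); loop factor d = -A^2 - A^-2.
  state 00000: A-exp=+5, loops=2, term = A^5 * d^1
  state 00001: A-exp=+3, loops=1, term = A^3 * d^0
  state 00010: A-exp=+3, loops=1, term = A^3 * d^0
  state 00011: A-exp=+1, loops=2, term = A^1 * d^1
  state 00100: A-exp=+3, loops=1, term = A^3 * d^0
  state 00101: A-exp=+1, loops=2, term = A^1 * d^1
  state 00110: A-exp=+1, loops=2, term = A^1 * d^1
  state 00111: A-exp=-1, loops=3, term = A^-1 * d^2
  state 01000: A-exp=+3, loops=1, term = A^3 * d^0
  state 01001: A-exp=+1, loops=2, term = A^1 * d^1
  state 01010: A-exp=+1, loops=2, term = A^1 * d^1
  state 01011: A-exp=-1, loops=3, term = A^-1 * d^2
  state 01100: A-exp=+1, loops=2, term = A^1 * d^1
  state 01101: A-exp=-1, loops=3, term = A^-1 * d^2
  state 01110: A-exp=-1, loops=3, term = A^-1 * d^2
  state 01111: A-exp=-3, loops=4, term = A^-3 * d^3
  state 10000: A-exp=+3, loops=1, term = A^3 * d^0
  state 10001: A-exp=+1, loops=2, term = A^1 * d^1
  state 10010: A-exp=+1, loops=2, term = A^1 * d^1
  state 10011: A-exp=-1, loops=3, term = A^-1 * d^2
  state 10100: A-exp=+1, loops=2, term = A^1 * d^1
  state 10101: A-exp=-1, loops=3, term = A^-1 * d^2
  state 10110: A-exp=-1, loops=3, term = A^-1 * d^2
  state 10111: A-exp=-3, loops=4, term = A^-3 * d^3
  state 11000: A-exp=+1, loops=2, term = A^1 * d^1
  state 11001: A-exp=-1, loops=3, term = A^-1 * d^2
  state 11010: A-exp=-1, loops=3, term = A^-1 * d^2
  state 11011: A-exp=-3, loops=4, term = A^-3 * d^3
  state 11100: A-exp=-1, loops=3, term = A^-1 * d^2
  state 11101: A-exp=-3, loops=4, term = A^-3 * d^3
  state 11110: A-exp=-3, loops=4, term = A^-3 * d^3
  state 11111: A-exp=-5, loops=5, term = A^-5 * d^4
Collect the terms by A-exponent (count of states per loop number):
Powers of d = -A^2 - A^-2: d^2 = A^4 + 2 + A^-4; d^3 = -A^6 - 3*A^2 - 3*A^-2 - A^-6; d^4 = A^8 + 4*A^4 + 6 + 4*A^-4 + A^-8.
  A^5 * (d) = -A^7 - A^3
  A^3 * (5) = 5*A^3
  A^1 * (10*d) = -10*A^3 - 10*A^-1
  A^-1 * (10*d^2) = 10*A^3 + 20*A^-1 + 10*A^-5
  A^-3 * (5*d^3) = -5*A^3 - 15*A^-1 - 15*A^-5 - 5*A^-9
  A^-5 * (d^4) = A^3 + 4*A^-1 + 6*A^-5 + 4*A^-9 + A^-13
Summing the groups: <K> = -A^7 - A^-1 + A^-5 - A^-9 + A^-13
Normalise by the writhe: (-A^3)^(-w) = (-A^3)^(-5) = -A^-15, so f(A) = -A^-15 * <K> = A^-8 + A^-16 - A^-20 + A^-24 - A^-28.
Substitute A = t^(-1/4), i.e. A^e → t^(-e/4): V(t) = -t^7 + t^6 - t^5 + t^4 + t^2

Answer: -t^7 + t^6 - t^5 + t^4 + t^2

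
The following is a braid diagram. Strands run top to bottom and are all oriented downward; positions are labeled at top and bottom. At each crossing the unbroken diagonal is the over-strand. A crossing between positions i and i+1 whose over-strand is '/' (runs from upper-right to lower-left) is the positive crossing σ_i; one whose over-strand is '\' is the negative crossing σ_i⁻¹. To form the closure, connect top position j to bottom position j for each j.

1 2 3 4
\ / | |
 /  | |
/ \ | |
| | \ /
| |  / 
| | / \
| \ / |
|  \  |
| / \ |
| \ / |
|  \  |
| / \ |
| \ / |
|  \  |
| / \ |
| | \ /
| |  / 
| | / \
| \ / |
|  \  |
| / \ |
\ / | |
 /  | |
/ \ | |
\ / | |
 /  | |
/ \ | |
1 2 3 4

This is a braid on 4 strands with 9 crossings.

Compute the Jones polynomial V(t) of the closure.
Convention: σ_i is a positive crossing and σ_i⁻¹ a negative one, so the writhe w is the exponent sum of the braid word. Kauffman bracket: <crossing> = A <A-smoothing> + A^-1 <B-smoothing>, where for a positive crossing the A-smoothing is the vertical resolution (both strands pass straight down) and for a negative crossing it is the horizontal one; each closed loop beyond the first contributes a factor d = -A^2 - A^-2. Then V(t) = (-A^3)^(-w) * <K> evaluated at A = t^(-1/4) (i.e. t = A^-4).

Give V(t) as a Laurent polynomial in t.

Reading the diagram top to bottom ('/'-over between positions i,i+1 = s_i, '\'-over = s_i^-1): braid word = s1 s3 s2^-1 s2^-1 s2^-1 s3 s2^-1 s1 s1.
Braid: s1 s3 s2^-1 s2^-1 s2^-1 s3 s2^-1 s1 s1 on 4 strands, 9 crossings.
Writhe w = (#positive) - (#negative) = 5 - 4 = 1.
Enumerate smoothing states for the bracket polynomial. There are 2^9 = 512 states.
For each crossing: s=0 is the vertical smoothing, s=1 horizontal. Crossing k contributes A^(sign_k * (1 - 2*s_k)); loop factor d = -A^2 - A^-2.
Tabulate the states by total A-exponent and number of loops L (A-exp: L × count):
  A^9: L=6 ×1
  A^7: L=5 ×9
  A^5: L=4 ×33, L=6 ×3
  A^3: L=3 ×64, L=5 ×19, L=7 ×1
  A^1: L=2 ×68, L=4 ×52, L=6 ×6
  A^-1: L=1 ×33, L=3 ×75, L=5 ×18
  A^-3: L=2 ×51, L=4 ×32, L=6 ×1
  A^-5: L=3 ×32, L=5 ×4
  A^-7: L=4 ×9
  A^-9: L=5 ×1
Each group contributes A^e * Σ count * d^(L-1):
Powers of d = -A^2 - A^-2: d^2 = A^4 + 2 + A^-4; d^3 = -A^6 - 3*A^2 - 3*A^-2 - A^-6; d^4 = A^8 + 4*A^4 + 6 + 4*A^-4 + A^-8; d^5 = -A^10 - 5*A^6 - 10*A^2 - 10*A^-2 - 5*A^-6 - A^-10; d^6 = A^12 + 6*A^8 + 15*A^4 + 20 + 15*A^-4 + 6*A^-8 + A^-12.
  A^9 * (d^5) = -A^19 - 5*A^15 - 10*A^11 - 10*A^7 - 5*A^3 - A^-1
  A^7 * (9*d^4) = 9*A^15 + 36*A^11 + 54*A^7 + 36*A^3 + 9*A^-1
  A^5 * (33*d^3 + 3*d^5) = -3*A^15 - 48*A^11 - 129*A^7 - 129*A^3 - 48*A^-1 - 3*A^-5
  A^3 * (64*d^2 + 19*d^4 + d^6) = A^15 + 25*A^11 + 155*A^7 + 262*A^3 + 155*A^-1 + 25*A^-5 + A^-9
  A^1 * (68*d + 52*d^3 + 6*d^5) = -6*A^11 - 82*A^7 - 284*A^3 - 284*A^-1 - 82*A^-5 - 6*A^-9
  A^-1 * (33 + 75*d^2 + 18*d^4) = 18*A^7 + 147*A^3 + 291*A^-1 + 147*A^-5 + 18*A^-9
  A^-3 * (51*d + 32*d^3 + d^5) = -A^7 - 37*A^3 - 157*A^-1 - 157*A^-5 - 37*A^-9 - A^-13
  A^-5 * (32*d^2 + 4*d^4) = 4*A^3 + 48*A^-1 + 88*A^-5 + 48*A^-9 + 4*A^-13
  A^-7 * (9*d^3) = -9*A^-1 - 27*A^-5 - 27*A^-9 - 9*A^-13
  A^-9 * (d^4) = A^-1 + 4*A^-5 + 6*A^-9 + 4*A^-13 + A^-17
Summing the groups: <K> = -A^19 + 2*A^15 - 3*A^11 + 5*A^7 - 6*A^3 + 5*A^-1 - 5*A^-5 + 3*A^-9 - 2*A^-13 + A^-17
Normalise by the writhe: (-A^3)^(-w) = (-A^3)^(-1) = -A^-3, so f(A) = -A^-3 * <K> = A^16 - 2*A^12 + 3*A^8 - 5*A^4 + 6 - 5*A^-4 + 5*A^-8 - 3*A^-12 + 2*A^-16 - A^-20.
Substitute A = t^(-1/4), i.e. A^e → t^(-e/4): V(t) = -t^5 + 2*t^4 - 3*t^3 + 5*t^2 - 5*t + 6 - 5*t^-1 + 3*t^-2 - 2*t^-3 + t^-4

Answer: -t^5 + 2*t^4 - 3*t^3 + 5*t^2 - 5*t + 6 - 5*t^-1 + 3*t^-2 - 2*t^-3 + t^-4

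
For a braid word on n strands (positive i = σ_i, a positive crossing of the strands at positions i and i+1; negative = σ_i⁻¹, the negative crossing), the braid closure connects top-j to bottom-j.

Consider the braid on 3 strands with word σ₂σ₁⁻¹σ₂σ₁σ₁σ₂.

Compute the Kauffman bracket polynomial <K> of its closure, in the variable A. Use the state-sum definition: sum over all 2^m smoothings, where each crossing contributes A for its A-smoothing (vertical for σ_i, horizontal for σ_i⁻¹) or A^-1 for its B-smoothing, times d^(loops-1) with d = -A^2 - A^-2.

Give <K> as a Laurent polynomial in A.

Braid: s2 s1^-1 s2 s1 s1 s2 on 3 strands, 6 crossings.
Writhe w = (#positive) - (#negative) = 5 - 1 = 4.
Enumerate smoothing states for the bracket polynomial. There are 2^6 = 64 states.
Smooth each crossing (0=||, 1=⌣⌢); contribution A^(Σ sign_k(1-2s_k)) * d^(L-1).
Tabulate the states by total A-exponent and number of loops L (A-exp: L × count):
  A^6: L=2 ×1
  A^4: L=1 ×3, L=3 ×3
  A^2: L=2 ×14, L=4 ×1
  A^0: L=1 ×10, L=3 ×10
  A^-2: L=2 ×13, L=4 ×2
  A^-4: L=3 ×6
  A^-6: L=4 ×1
Each group contributes A^e * Σ count * d^(L-1):
Powers of d = -A^2 - A^-2: d^2 = A^4 + 2 + A^-4; d^3 = -A^6 - 3*A^2 - 3*A^-2 - A^-6.
  A^6 * (d) = -A^8 - A^4
  A^4 * (3 + 3*d^2) = 3*A^8 + 9*A^4 + 3
  A^2 * (14*d + d^3) = -A^8 - 17*A^4 - 17 - A^-4
  A^0 * (10 + 10*d^2) = 10*A^4 + 30 + 10*A^-4
  A^-2 * (13*d + 2*d^3) = -2*A^4 - 19 - 19*A^-4 - 2*A^-8
  A^-4 * (6*d^2) = 6 + 12*A^-4 + 6*A^-8
  A^-6 * (d^3) = -1 - 3*A^-4 - 3*A^-8 - A^-12
Summing the groups: <K> = A^8 - A^4 + 2 - A^-4 + A^-8 - A^-12

Answer: A^8 - A^4 + 2 - A^-4 + A^-8 - A^-12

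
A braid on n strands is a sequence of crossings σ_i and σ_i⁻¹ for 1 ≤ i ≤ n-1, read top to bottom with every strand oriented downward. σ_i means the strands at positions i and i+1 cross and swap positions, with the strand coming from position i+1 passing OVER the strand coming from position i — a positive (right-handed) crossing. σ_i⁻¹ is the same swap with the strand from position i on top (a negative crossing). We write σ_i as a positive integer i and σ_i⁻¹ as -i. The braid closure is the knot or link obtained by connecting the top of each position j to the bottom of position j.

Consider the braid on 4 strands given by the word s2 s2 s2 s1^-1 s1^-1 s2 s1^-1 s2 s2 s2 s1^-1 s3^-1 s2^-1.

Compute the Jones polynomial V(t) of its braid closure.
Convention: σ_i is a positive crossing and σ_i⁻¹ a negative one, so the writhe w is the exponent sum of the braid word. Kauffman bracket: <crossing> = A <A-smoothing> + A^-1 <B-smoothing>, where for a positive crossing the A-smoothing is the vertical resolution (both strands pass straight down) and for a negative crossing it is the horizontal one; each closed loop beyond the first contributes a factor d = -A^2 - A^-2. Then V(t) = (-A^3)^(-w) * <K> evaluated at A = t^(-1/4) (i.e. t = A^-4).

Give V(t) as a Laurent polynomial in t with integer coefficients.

The presented braid s2 s2 s2 s1^-1 s1^-1 s2 s1^-1 s2 s2 s2 s1^-1 s3^-1 s2^-1 on 4 strands reduces by inverse Markov moves (closure unchanged at each step):
  Deconjugate: the word is γ·β·γ⁻¹ with γ = s2 (prefix) and γ⁻¹ = s2^-1 (suffix); strip both.
  Destabilize: the word has the form β·s3^-1 where s3^-1 occurs only as the final letter (β ∈ B_3); drop it and the last strand → 3 strands.
Reduced to β = s2 s2 s1^-1 s1^-1 s2 s1^-1 s2 s2 s2 s1^-1 on 3 strands, 10 crossings.
Compute on β:
Braid: s2 s2 s1^-1 s1^-1 s2 s1^-1 s2 s2 s2 s1^-1 on 3 strands, 10 crossings.
Writhe w = (#positive) - (#negative) = 6 - 4 = 2.
Enumerate smoothing states for the bracket polynomial. There are 2^10 = 1024 states.
Each crossing splits two ways (0=vertical, 1=horizontal). The state's weight is A^(#A-smoothings - #B-smoothings) * d^(loops - 1).
Tabulate the states by total A-exponent and number of loops L (A-exp: L × count):
  A^10: L=5 ×1
  A^8: L=4 ×10
  A^6: L=3 ×41, L=5 ×4
  A^4: L=2 ×81, L=4 ×38, L=6 ×1
  A^2: L=1 ×71, L=3 ×117, L=5 ×22
  A^0: L=2 ×154, L=4 ×91, L=6 ×7
  A^-2: L=3 ×168, L=5 ×41, L=7 ×1
  A^-4: L=4 ×110, L=6 ×10
  A^-6: L=5 ×44, L=7 ×1
  A^-8: L=6 ×10
  A^-10: L=7 ×1
Each group contributes A^e * Σ count * d^(L-1):
Powers of d = -A^2 - A^-2: d^2 = A^4 + 2 + A^-4; d^3 = -A^6 - 3*A^2 - 3*A^-2 - A^-6; d^4 = A^8 + 4*A^4 + 6 + 4*A^-4 + A^-8; d^5 = -A^10 - 5*A^6 - 10*A^2 - 10*A^-2 - 5*A^-6 - A^-10; d^6 = A^12 + 6*A^8 + 15*A^4 + 20 + 15*A^-4 + 6*A^-8 + A^-12.
  A^10 * (d^4) = A^18 + 4*A^14 + 6*A^10 + 4*A^6 + A^2
  A^8 * (10*d^3) = -10*A^14 - 30*A^10 - 30*A^6 - 10*A^2
  A^6 * (41*d^2 + 4*d^4) = 4*A^14 + 57*A^10 + 106*A^6 + 57*A^2 + 4*A^-2
  A^4 * (81*d + 38*d^3 + d^5) = -A^14 - 43*A^10 - 205*A^6 - 205*A^2 - 43*A^-2 - A^-6
  A^2 * (71 + 117*d^2 + 22*d^4) = 22*A^10 + 205*A^6 + 437*A^2 + 205*A^-2 + 22*A^-6
  A^0 * (154*d + 91*d^3 + 7*d^5) = -7*A^10 - 126*A^6 - 497*A^2 - 497*A^-2 - 126*A^-6 - 7*A^-10
  A^-2 * (168*d^2 + 41*d^4 + d^6) = A^10 + 47*A^6 + 347*A^2 + 602*A^-2 + 347*A^-6 + 47*A^-10 + A^-14
  A^-4 * (110*d^3 + 10*d^5) = -10*A^6 - 160*A^2 - 430*A^-2 - 430*A^-6 - 160*A^-10 - 10*A^-14
  A^-6 * (44*d^4 + d^6) = A^6 + 50*A^2 + 191*A^-2 + 284*A^-6 + 191*A^-10 + 50*A^-14 + A^-18
  A^-8 * (10*d^5) = -10*A^2 - 50*A^-2 - 100*A^-6 - 100*A^-10 - 50*A^-14 - 10*A^-18
  A^-10 * (d^6) = A^2 + 6*A^-2 + 15*A^-6 + 20*A^-10 + 15*A^-14 + 6*A^-18 + A^-22
Summing the groups: <K> = A^18 - 3*A^14 + 6*A^10 - 8*A^6 + 11*A^2 - 12*A^-2 + 11*A^-6 - 9*A^-10 + 6*A^-14 - 3*A^-18 + A^-22
Normalise by the writhe: (-A^3)^(-w) = (-A^3)^(-2) = A^-6, so f(A) = A^-6 * <K> = A^12 - 3*A^8 + 6*A^4 - 8 + 11*A^-4 - 12*A^-8 + 11*A^-12 - 9*A^-16 + 6*A^-20 - 3*A^-24 + A^-28.
Substitute A = t^(-1/4), i.e. A^e → t^(-e/4): V(t) = t^7 - 3*t^6 + 6*t^5 - 9*t^4 + 11*t^3 - 12*t^2 + 11*t - 8 + 6*t^-1 - 3*t^-2 + t^-3

Answer: t^7 - 3*t^6 + 6*t^5 - 9*t^4 + 11*t^3 - 12*t^2 + 11*t - 8 + 6*t^-1 - 3*t^-2 + t^-3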